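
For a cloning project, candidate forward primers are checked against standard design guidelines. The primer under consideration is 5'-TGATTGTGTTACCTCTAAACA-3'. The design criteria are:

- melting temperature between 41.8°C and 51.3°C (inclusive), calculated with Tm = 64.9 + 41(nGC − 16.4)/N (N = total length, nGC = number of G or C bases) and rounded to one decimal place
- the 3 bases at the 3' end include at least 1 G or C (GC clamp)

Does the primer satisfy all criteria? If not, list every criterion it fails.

Meets all criteria.

Base counts: A=6, T=8, G=3, C=4 (length 21).
Tm: Tm = 64.9 + 41·(7 − 16.4)/21 = 46.5°C ✓
GC clamp: 3' end ACA has 1 G/C ✓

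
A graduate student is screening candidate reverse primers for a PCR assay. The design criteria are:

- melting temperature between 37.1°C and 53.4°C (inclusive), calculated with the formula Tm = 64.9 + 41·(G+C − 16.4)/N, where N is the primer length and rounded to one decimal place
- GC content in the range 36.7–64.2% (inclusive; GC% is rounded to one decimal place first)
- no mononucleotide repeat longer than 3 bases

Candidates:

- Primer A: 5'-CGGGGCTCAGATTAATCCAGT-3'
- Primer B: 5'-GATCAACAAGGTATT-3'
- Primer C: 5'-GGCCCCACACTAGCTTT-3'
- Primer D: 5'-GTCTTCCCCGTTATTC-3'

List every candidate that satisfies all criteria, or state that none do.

None of the candidates satisfy all criteria.

Primer A (21 nt, A=5 T=5 G=6 C=5): Tm = 64.9 + 41·(11 − 16.4)/21 = 54.4°C, outside 37.1–53.4°C ✗; GC 11/21 = 52.4% ✓; longest run = 4, exceeds 3 ✗ — fails.
Primer B (15 nt, A=6 T=4 G=3 C=2): Tm = 64.9 + 41·(5 − 16.4)/15 = 33.7°C, outside 37.1–53.4°C ✗; GC 5/15 = 33.3%, outside 36.7–64.2% ✗; longest run = 2 ✓ — fails.
Primer C (17 nt, A=3 T=4 G=3 C=7): Tm = 64.9 + 41·(10 − 16.4)/17 = 49.5°C ✓; GC 10/17 = 58.8% ✓; longest run = 4, exceeds 3 ✗ — fails.
Primer D (16 nt, A=1 T=7 G=2 C=6): Tm = 64.9 + 41·(8 − 16.4)/16 = 43.4°C ✓; GC 8/16 = 50.0% ✓; longest run = 4, exceeds 3 ✗ — fails.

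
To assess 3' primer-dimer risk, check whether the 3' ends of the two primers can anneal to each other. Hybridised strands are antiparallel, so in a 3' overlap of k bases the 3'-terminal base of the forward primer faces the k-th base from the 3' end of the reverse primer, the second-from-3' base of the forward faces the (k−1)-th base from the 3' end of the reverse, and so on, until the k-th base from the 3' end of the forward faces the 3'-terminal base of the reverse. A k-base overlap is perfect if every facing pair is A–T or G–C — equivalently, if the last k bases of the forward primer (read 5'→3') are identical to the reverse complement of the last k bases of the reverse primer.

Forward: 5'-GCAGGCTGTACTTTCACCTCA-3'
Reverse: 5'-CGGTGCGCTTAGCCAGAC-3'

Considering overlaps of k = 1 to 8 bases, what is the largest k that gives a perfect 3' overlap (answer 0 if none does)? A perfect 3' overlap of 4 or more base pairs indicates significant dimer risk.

Longest perfect overlap: 0 complementary base pairs; below the dimer-risk threshold (threshold 4).

Last 8 bases (5'→3') — forward …TCACCTCA, reverse …AGCCAGAC.
Reverse complement of the reverse primer's last 8 bases: GTCTGGCT; its first k bases are the reverse complement of the reverse primer's last k bases, so a perfect k-base overlap needs the forward primer's last k bases to equal them.
Comparing (forward last k vs required): k=1: A vs G ✗; k=2: CA vs GT ✗; k=3: TCA vs GTC ✗; k=4: CTCA vs GTCT ✗; k=5: CCTCA vs GTCTG ✗; k=6: ACCTCA vs GTCTGG ✗; k=7: CACCTCA vs GTCTGGC ✗; k=8: TCACCTCA vs GTCTGGCT ✗.
No overlap length from 1 to 8 is perfect, so the longest perfect 3' overlap is 0.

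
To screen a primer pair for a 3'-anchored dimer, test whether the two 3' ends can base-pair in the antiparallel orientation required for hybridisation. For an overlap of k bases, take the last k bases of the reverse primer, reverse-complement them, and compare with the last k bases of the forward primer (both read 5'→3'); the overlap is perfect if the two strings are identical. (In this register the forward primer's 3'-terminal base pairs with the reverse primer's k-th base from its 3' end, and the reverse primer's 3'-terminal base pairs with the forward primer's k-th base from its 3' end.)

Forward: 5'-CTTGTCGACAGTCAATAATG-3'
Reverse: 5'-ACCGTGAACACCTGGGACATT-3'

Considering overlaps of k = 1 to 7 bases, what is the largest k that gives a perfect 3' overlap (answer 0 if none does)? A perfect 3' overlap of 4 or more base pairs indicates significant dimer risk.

Last 7 bases (5'→3') — forward …AATAATG, reverse …GGACATT.
Reverse complement of the reverse primer's last 7 bases: AATGTCC; its first k bases are the reverse complement of the reverse primer's last k bases, so a perfect k-base overlap needs the forward primer's last k bases to equal them.
Comparing (forward last k vs required): k=1: G vs A ✗; k=2: TG vs AA ✗; k=3: ATG vs AAT ✗; k=4: AATG vs AATG ✓; k=5: TAATG vs AATGT ✗; k=6: ATAATG vs AATGTC ✗; k=7: AATAATG vs AATGTCC ✗.
Only k = 4 is perfect, so the longest perfect 3' overlap is 4.

Longest perfect overlap: 4 complementary base pairs; significant dimer risk (threshold 4).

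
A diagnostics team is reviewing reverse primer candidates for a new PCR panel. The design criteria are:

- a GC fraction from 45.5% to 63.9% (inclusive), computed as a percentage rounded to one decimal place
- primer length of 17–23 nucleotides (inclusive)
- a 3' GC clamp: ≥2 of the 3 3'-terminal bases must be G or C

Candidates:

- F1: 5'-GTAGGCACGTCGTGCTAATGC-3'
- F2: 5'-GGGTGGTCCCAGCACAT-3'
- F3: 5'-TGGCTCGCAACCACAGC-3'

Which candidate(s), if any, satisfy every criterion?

F1 only.

F1 (21 nt, A=4 T=5 G=7 C=5): GC 12/21 = 57.1% ✓; length 21 ✓; 3' end TGC has 2 G/C ✓ — passes.
F2 (17 nt, A=3 T=3 G=6 C=5): GC 11/17 = 64.7%, outside 45.5–63.9% ✗; length 17 ✓; 3' end CAT has 1 G/C, need ≥2 ✗ — fails.
F3 (17 nt, A=4 T=2 G=4 C=7): GC 11/17 = 64.7%, outside 45.5–63.9% ✗; length 17 ✓; 3' end AGC has 2 G/C ✓ — fails.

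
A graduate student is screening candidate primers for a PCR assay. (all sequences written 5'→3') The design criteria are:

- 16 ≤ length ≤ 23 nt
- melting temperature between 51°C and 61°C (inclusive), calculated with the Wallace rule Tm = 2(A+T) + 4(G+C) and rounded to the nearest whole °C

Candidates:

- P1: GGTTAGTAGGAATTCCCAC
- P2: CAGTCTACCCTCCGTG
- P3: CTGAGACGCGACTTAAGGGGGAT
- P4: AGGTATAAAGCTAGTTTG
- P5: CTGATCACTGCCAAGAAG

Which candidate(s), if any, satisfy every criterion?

P1 (19 nt, A=5 T=5 G=5 C=4): length 19 ✓; Tm = 2·10 + 4·9 = 56°C ✓ — passes.
P2 (16 nt, A=2 T=4 G=3 C=7): length 16 ✓; Tm = 2·6 + 4·10 = 52°C ✓ — passes.
P3 (23 nt, A=6 T=4 G=9 C=4): length 23 ✓; Tm = 2·10 + 4·13 = 72°C, outside 51–61°C ✗ — fails.
P4 (18 nt, A=6 T=6 G=5 C=1): length 18 ✓; Tm = 2·12 + 4·6 = 48°C, outside 51–61°C ✗ — fails.
P5 (18 nt, A=6 T=3 G=4 C=5): length 18 ✓; Tm = 2·9 + 4·9 = 54°C ✓ — passes.

P1, P2 and P5.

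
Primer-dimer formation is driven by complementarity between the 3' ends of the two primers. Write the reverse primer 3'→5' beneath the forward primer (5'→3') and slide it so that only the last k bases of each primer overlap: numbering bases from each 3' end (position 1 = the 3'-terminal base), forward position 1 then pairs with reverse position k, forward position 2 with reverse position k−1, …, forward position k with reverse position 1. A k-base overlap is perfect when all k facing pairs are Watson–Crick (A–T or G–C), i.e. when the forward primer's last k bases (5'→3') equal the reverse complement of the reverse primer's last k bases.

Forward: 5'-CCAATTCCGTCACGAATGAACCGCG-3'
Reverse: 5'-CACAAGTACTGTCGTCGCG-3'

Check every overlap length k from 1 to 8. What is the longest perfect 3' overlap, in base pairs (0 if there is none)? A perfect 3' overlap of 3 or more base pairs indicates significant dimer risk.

Longest perfect overlap: 4 complementary base pairs; significant dimer risk (threshold 3).

Last 8 bases (5'→3') — forward …GAACCGCG, reverse …TCGTCGCG.
Reverse complement of the reverse primer's last 8 bases: CGCGACGA; its first k bases are the reverse complement of the reverse primer's last k bases, so a perfect k-base overlap needs the forward primer's last k bases to equal them.
Comparing (forward last k vs required): k=1: G vs C ✗; k=2: CG vs CG ✓; k=3: GCG vs CGC ✗; k=4: CGCG vs CGCG ✓; k=5: CCGCG vs CGCGA ✗; k=6: ACCGCG vs CGCGAC ✗; k=7: AACCGCG vs CGCGACG ✗; k=8: GAACCGCG vs CGCGACGA ✗.
Perfect overlaps at k = 2, 4; the largest is 4.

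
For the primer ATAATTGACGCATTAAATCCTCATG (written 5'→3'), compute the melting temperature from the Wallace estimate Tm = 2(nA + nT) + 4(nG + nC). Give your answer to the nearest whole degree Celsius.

Base counts: A=9, T=8, G=3, C=5 (length 25).
Tm = 2·(9+8) + 4·(3+5) = 2·17 + 4·8 = 34 + 32 = 66°C.

66°C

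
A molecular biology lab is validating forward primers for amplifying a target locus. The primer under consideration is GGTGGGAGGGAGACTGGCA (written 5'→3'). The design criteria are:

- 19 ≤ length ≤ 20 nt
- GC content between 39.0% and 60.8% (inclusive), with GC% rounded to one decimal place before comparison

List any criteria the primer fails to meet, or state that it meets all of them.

Base counts: A=4, T=2, G=11, C=2 (length 19).
length: length 19 ✓
GC content: GC 13/19 = 68.4%, outside 39.0–60.8% ✗

Fails: GC content.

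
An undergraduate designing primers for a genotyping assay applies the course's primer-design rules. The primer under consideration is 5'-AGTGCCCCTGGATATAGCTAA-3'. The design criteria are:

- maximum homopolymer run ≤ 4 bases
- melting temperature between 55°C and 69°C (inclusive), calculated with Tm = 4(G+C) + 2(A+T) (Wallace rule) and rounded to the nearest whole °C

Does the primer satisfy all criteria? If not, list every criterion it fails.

Base counts: A=6, T=5, G=5, C=5 (length 21).
homopolymer run: longest run = 4 ✓
Tm: Tm = 2·11 + 4·10 = 62°C ✓

Meets all criteria.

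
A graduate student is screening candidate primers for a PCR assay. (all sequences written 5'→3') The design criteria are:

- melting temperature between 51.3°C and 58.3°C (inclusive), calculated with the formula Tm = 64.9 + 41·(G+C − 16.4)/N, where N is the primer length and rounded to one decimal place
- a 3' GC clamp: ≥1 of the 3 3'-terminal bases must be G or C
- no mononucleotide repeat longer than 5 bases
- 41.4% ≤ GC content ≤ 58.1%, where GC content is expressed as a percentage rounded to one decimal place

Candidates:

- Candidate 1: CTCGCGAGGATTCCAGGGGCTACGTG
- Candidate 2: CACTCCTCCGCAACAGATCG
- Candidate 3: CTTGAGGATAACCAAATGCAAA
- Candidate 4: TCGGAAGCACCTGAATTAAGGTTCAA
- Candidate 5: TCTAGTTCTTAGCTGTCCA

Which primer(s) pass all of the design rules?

Candidate 1 (26 nt, A=4 T=5 G=10 C=7): Tm = 64.9 + 41·(17 − 16.4)/26 = 65.8°C, outside 51.3–58.3°C ✗; 3' end GTG has 2 G/C ✓; longest run = 4 ✓; GC 17/26 = 65.4%, outside 41.4–58.1% ✗ — fails.
Candidate 2 (20 nt, A=5 T=3 G=3 C=9): Tm = 64.9 + 41·(12 − 16.4)/20 = 55.9°C ✓; 3' end TCG has 2 G/C ✓; longest run = 2 ✓; GC 12/20 = 60.0%, outside 41.4–58.1% ✗ — fails.
Candidate 3 (22 nt, A=10 T=4 G=4 C=4): Tm = 64.9 + 41·(8 − 16.4)/22 = 49.2°C, outside 51.3–58.3°C ✗; 3' end AAA has 0 G/C, need ≥1 ✗; longest run = 3 ✓; GC 8/22 = 36.4%, outside 41.4–58.1% ✗ — fails.
Candidate 4 (26 nt, A=9 T=6 G=6 C=5): Tm = 64.9 + 41·(11 − 16.4)/26 = 56.4°C ✓; 3' end CAA has 1 G/C ✓; longest run = 2 ✓; GC 11/26 = 42.3% ✓ — passes.
Candidate 5 (19 nt, A=3 T=8 G=3 C=5): Tm = 64.9 + 41·(8 − 16.4)/19 = 46.8°C, outside 51.3–58.3°C ✗; 3' end CCA has 2 G/C ✓; longest run = 2 ✓; GC 8/19 = 42.1% ✓ — fails.

Candidate 4 only.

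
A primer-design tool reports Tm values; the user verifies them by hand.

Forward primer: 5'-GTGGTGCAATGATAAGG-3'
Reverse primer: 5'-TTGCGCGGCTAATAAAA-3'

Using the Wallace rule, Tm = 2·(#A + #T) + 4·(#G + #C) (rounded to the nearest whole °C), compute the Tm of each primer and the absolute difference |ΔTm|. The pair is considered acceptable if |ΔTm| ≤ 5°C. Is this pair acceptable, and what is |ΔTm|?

|ΔTm| = 2°C; the pair is acceptable.

Forward: A=5 T=4 G=7 C=1 → Tm = 2·9 + 4·8 = 50°C.
Reverse: A=6 T=4 G=4 C=3 → Tm = 2·10 + 4·7 = 48°C.
|ΔTm| = |50 − 48| = 2°C, ≤ 5°C.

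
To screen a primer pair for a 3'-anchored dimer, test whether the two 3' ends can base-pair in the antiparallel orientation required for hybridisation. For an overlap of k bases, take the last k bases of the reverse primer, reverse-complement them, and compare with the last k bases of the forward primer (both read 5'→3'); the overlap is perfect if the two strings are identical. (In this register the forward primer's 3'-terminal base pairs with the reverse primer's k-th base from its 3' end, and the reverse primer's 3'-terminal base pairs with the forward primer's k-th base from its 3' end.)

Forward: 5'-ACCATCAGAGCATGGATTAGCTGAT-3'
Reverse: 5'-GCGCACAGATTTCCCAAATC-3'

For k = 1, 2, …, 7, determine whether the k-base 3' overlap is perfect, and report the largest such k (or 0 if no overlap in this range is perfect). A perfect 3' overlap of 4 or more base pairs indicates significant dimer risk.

Longest perfect overlap: 3 complementary base pairs; below the dimer-risk threshold (threshold 4).

Last 7 bases (5'→3') — forward …AGCTGAT, reverse …CCAAATC.
Reverse complement of the reverse primer's last 7 bases: GATTTGG; its first k bases are the reverse complement of the reverse primer's last k bases, so a perfect k-base overlap needs the forward primer's last k bases to equal them.
Comparing (forward last k vs required): k=1: T vs G ✗; k=2: AT vs GA ✗; k=3: GAT vs GAT ✓; k=4: TGAT vs GATT ✗; k=5: CTGAT vs GATTT ✗; k=6: GCTGAT vs GATTTG ✗; k=7: AGCTGAT vs GATTTGG ✗.
Only k = 3 is perfect, so the longest perfect 3' overlap is 3.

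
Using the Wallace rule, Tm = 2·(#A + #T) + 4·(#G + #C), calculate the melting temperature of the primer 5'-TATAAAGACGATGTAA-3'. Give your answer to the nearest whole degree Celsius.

Base counts: A=8, T=4, G=3, C=1 (length 16).
Tm = 2·(8+4) + 4·(3+1) = 2·12 + 4·4 = 24 + 16 = 40°C.

40°C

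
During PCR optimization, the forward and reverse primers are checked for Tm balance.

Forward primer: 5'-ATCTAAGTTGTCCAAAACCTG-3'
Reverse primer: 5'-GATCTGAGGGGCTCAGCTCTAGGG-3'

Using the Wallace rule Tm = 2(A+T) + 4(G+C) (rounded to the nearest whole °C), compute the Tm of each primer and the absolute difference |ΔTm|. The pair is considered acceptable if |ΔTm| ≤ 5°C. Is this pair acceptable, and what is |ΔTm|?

|ΔTm| = 20°C; the pair is not acceptable.

Forward: A=7 T=6 G=3 C=5 → Tm = 2·13 + 4·8 = 58°C.
Reverse: A=4 T=5 G=10 C=5 → Tm = 2·9 + 4·15 = 78°C.
|ΔTm| = |58 − 78| = 20°C, > 5°C.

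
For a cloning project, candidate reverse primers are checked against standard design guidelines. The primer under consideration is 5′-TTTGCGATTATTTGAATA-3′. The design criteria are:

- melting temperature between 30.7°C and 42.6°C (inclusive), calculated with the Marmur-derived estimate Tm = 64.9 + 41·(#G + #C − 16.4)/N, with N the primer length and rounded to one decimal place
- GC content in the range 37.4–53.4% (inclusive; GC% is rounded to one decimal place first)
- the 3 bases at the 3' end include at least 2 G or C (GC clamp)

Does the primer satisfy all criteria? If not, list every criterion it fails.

Fails: GC content, GC clamp.

Base counts: A=5, T=9, G=3, C=1 (length 18).
Tm: Tm = 64.9 + 41·(4 − 16.4)/18 = 36.7°C ✓
GC content: GC 4/18 = 22.2%, outside 37.4–53.4% ✗
GC clamp: 3' end ATA has 0 G/C, need ≥2 ✗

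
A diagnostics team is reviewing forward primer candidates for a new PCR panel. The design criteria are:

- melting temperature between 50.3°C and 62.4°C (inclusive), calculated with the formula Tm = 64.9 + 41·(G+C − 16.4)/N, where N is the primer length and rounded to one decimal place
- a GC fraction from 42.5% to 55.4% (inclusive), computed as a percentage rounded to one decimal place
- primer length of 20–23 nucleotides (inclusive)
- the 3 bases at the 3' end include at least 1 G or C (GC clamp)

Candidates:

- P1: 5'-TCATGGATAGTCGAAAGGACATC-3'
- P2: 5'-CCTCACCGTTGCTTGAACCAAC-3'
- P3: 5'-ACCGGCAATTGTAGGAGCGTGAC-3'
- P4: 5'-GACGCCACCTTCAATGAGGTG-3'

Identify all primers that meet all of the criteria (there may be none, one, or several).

P1 (23 nt, A=8 T=5 G=6 C=4): Tm = 64.9 + 41·(10 − 16.4)/23 = 53.5°C ✓; GC 10/23 = 43.5% ✓; length 23 ✓; 3' end ATC has 1 G/C ✓ — passes.
P2 (22 nt, A=5 T=5 G=3 C=9): Tm = 64.9 + 41·(12 − 16.4)/22 = 56.7°C ✓; GC 12/22 = 54.5% ✓; length 22 ✓; 3' end AAC has 1 G/C ✓ — passes.
P3 (23 nt, A=6 T=4 G=8 C=5): Tm = 64.9 + 41·(13 − 16.4)/23 = 58.8°C ✓; GC 13/23 = 56.5%, outside 42.5–55.4% ✗; length 23 ✓; 3' end GAC has 2 G/C ✓ — fails.
P4 (21 nt, A=5 T=4 G=6 C=6): Tm = 64.9 + 41·(12 − 16.4)/21 = 56.3°C ✓; GC 12/21 = 57.1%, outside 42.5–55.4% ✗; length 21 ✓; 3' end GTG has 2 G/C ✓ — fails.

P1 and P2.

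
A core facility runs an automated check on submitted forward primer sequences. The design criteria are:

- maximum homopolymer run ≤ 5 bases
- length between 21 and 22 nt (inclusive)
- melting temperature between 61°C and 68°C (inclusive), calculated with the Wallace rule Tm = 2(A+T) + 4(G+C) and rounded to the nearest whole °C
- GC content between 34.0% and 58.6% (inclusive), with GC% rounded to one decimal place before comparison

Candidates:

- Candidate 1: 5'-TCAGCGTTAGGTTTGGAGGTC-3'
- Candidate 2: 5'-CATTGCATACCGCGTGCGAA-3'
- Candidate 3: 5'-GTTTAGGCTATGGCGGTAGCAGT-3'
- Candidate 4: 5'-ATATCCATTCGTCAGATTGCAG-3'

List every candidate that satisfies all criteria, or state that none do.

Candidate 1 (21 nt, A=3 T=7 G=8 C=3): longest run = 3 ✓; length 21 ✓; Tm = 2·10 + 4·11 = 64°C ✓; GC 11/21 = 52.4% ✓ — passes.
Candidate 2 (20 nt, A=5 T=4 G=5 C=6): longest run = 2 ✓; length 20, outside 21–22 ✗; Tm = 2·9 + 4·11 = 62°C ✓; GC 11/20 = 55.0% ✓ — fails.
Candidate 3 (23 nt, A=4 T=7 G=9 C=3): longest run = 3 ✓; length 23, outside 21–22 ✗; Tm = 2·11 + 4·12 = 70°C, outside 61–68°C ✗; GC 12/23 = 52.2% ✓ — fails.
Candidate 4 (22 nt, A=6 T=7 G=4 C=5): longest run = 2 ✓; length 22 ✓; Tm = 2·13 + 4·9 = 62°C ✓; GC 9/22 = 40.9% ✓ — passes.

Candidate 1 and Candidate 4.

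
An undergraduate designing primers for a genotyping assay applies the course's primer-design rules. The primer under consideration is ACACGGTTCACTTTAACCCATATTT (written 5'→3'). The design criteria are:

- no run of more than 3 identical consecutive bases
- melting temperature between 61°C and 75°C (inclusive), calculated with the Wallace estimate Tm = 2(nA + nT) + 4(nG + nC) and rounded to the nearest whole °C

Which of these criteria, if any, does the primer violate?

Base counts: A=7, T=9, G=2, C=7 (length 25).
homopolymer run: longest run = 3 ✓
Tm: Tm = 2·16 + 4·9 = 68°C ✓

Meets all criteria.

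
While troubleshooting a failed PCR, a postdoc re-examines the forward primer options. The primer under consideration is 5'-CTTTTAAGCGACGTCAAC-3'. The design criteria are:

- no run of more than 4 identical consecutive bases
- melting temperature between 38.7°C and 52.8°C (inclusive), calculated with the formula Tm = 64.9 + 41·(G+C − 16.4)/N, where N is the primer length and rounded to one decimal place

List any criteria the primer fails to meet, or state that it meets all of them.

Meets all criteria.

Base counts: A=5, T=5, G=3, C=5 (length 18).
homopolymer run: longest run = 4 ✓
Tm: Tm = 64.9 + 41·(8 − 16.4)/18 = 45.8°C ✓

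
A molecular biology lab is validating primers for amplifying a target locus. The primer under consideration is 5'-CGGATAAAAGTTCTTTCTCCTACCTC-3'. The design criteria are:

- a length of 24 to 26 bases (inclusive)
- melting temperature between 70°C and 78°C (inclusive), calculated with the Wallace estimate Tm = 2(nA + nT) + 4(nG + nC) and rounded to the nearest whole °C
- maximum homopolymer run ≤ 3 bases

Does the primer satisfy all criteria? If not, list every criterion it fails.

Fails: homopolymer run.

Base counts: A=6, T=9, G=3, C=8 (length 26).
length: length 26 ✓
Tm: Tm = 2·15 + 4·11 = 74°C ✓
homopolymer run: longest run = 4, exceeds 3 ✗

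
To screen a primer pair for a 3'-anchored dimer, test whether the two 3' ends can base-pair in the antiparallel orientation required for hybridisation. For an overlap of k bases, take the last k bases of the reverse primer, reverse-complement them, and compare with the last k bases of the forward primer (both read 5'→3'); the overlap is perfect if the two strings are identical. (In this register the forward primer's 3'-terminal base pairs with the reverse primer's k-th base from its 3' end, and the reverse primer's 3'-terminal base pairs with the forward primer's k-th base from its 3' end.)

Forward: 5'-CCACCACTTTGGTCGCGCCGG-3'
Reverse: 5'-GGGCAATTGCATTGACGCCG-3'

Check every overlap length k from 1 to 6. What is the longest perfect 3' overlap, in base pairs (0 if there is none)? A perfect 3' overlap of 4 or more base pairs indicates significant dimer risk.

Last 6 bases (5'→3') — forward …CGCCGG, reverse …ACGCCG.
Reverse complement of the reverse primer's last 6 bases: CGGCGT; its first k bases are the reverse complement of the reverse primer's last k bases, so a perfect k-base overlap needs the forward primer's last k bases to equal them.
Comparing (forward last k vs required): k=1: G vs C ✗; k=2: GG vs CG ✗; k=3: CGG vs CGG ✓; k=4: CCGG vs CGGC ✗; k=5: GCCGG vs CGGCG ✗; k=6: CGCCGG vs CGGCGT ✗.
Only k = 3 is perfect, so the longest perfect 3' overlap is 3.

Longest perfect overlap: 3 complementary base pairs; below the dimer-risk threshold (threshold 4).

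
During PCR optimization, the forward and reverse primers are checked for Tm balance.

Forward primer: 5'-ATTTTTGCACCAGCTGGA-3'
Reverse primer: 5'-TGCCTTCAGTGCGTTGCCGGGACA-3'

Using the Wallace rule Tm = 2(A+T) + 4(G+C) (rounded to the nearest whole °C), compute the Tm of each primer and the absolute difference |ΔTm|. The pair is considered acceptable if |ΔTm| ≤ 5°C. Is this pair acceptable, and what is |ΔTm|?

Forward: A=4 T=6 G=4 C=4 → Tm = 2·10 + 4·8 = 52°C.
Reverse: A=3 T=6 G=8 C=7 → Tm = 2·9 + 4·15 = 78°C.
|ΔTm| = |52 − 78| = 26°C, > 5°C.

|ΔTm| = 26°C; the pair is not acceptable.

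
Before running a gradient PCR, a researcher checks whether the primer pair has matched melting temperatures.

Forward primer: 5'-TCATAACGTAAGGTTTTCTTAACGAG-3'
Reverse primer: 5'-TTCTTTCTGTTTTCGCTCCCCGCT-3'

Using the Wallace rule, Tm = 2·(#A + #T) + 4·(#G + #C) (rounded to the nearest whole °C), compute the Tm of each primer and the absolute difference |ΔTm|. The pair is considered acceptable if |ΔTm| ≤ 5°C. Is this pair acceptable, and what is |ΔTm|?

Forward: A=8 T=9 G=5 C=4 → Tm = 2·17 + 4·9 = 70°C.
Reverse: A=0 T=12 G=3 C=9 → Tm = 2·12 + 4·12 = 72°C.
|ΔTm| = |70 − 72| = 2°C, ≤ 5°C.

|ΔTm| = 2°C; the pair is acceptable.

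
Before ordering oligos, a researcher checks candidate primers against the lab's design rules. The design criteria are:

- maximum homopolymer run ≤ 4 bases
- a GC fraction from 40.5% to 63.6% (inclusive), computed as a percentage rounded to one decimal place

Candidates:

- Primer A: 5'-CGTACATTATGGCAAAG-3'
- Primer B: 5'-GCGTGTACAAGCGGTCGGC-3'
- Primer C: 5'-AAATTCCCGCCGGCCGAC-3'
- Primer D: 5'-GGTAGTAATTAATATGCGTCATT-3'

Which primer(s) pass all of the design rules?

Primer A only.

Primer A (17 nt, A=6 T=4 G=4 C=3): longest run = 3 ✓; GC 7/17 = 41.2% ✓ — passes.
Primer B (19 nt, A=3 T=3 G=8 C=5): longest run = 2 ✓; GC 13/19 = 68.4%, outside 40.5–63.6% ✗ — fails.
Primer C (18 nt, A=4 T=2 G=4 C=8): longest run = 3 ✓; GC 12/18 = 66.7%, outside 40.5–63.6% ✗ — fails.
Primer D (23 nt, A=7 T=9 G=5 C=2): longest run = 2 ✓; GC 7/23 = 30.4%, outside 40.5–63.6% ✗ — fails.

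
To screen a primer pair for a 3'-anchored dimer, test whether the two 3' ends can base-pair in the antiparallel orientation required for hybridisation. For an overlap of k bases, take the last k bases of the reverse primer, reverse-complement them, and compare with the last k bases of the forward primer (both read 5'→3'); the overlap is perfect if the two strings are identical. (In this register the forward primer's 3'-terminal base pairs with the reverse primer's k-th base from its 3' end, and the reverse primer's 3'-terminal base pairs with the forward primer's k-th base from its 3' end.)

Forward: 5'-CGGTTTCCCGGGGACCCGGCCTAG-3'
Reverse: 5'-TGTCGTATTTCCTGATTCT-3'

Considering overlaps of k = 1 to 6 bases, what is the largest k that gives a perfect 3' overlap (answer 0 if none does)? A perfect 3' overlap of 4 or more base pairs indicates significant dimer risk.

Last 6 bases (5'→3') — forward …GCCTAG, reverse …GATTCT.
Reverse complement of the reverse primer's last 6 bases: AGAATC; its first k bases are the reverse complement of the reverse primer's last k bases, so a perfect k-base overlap needs the forward primer's last k bases to equal them.
Comparing (forward last k vs required): k=1: G vs A ✗; k=2: AG vs AG ✓; k=3: TAG vs AGA ✗; k=4: CTAG vs AGAA ✗; k=5: CCTAG vs AGAAT ✗; k=6: GCCTAG vs AGAATC ✗.
Only k = 2 is perfect, so the longest perfect 3' overlap is 2.

Longest perfect overlap: 2 complementary base pairs; below the dimer-risk threshold (threshold 4).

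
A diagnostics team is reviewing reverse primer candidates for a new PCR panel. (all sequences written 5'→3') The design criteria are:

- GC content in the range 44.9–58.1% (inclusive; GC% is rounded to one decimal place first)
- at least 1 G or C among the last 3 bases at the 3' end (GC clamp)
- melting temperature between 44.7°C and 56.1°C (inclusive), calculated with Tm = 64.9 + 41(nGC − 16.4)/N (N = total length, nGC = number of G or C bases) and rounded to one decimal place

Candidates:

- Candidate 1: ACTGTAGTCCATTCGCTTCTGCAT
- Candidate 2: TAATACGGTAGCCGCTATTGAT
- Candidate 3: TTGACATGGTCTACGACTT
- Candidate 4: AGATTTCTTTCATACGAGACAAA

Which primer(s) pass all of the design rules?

Candidate 1 (24 nt, A=4 T=9 G=4 C=7): GC 11/24 = 45.8% ✓; 3' end CAT has 1 G/C ✓; Tm = 64.9 + 41·(11 − 16.4)/24 = 55.7°C ✓ — passes.
Candidate 2 (22 nt, A=6 T=7 G=5 C=4): GC 9/22 = 40.9%, outside 44.9–58.1% ✗; 3' end GAT has 1 G/C ✓; Tm = 64.9 + 41·(9 − 16.4)/22 = 51.1°C ✓ — fails.
Candidate 3 (19 nt, A=4 T=7 G=4 C=4): GC 8/19 = 42.1%, outside 44.9–58.1% ✗; 3' end CTT has 1 G/C ✓; Tm = 64.9 + 41·(8 − 16.4)/19 = 46.8°C ✓ — fails.
Candidate 4 (23 nt, A=9 T=7 G=3 C=4): GC 7/23 = 30.4%, outside 44.9–58.1% ✗; 3' end AAA has 0 G/C, need ≥1 ✗; Tm = 64.9 + 41·(7 − 16.4)/23 = 48.1°C ✓ — fails.

Candidate 1 only.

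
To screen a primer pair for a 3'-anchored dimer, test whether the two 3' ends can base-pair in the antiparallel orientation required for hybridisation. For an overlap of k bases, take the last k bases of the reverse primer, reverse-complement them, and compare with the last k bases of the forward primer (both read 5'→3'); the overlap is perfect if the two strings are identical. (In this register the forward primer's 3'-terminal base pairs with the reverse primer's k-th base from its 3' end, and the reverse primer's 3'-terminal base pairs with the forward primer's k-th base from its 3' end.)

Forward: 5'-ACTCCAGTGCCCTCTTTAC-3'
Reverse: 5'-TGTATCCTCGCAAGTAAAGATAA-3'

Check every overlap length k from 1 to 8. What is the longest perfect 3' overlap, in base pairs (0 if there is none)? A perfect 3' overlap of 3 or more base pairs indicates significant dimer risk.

Longest perfect overlap: 0 complementary base pairs; below the dimer-risk threshold (threshold 3).

Last 8 bases (5'→3') — forward …CTCTTTAC, reverse …AAAGATAA.
Reverse complement of the reverse primer's last 8 bases: TTATCTTT; its first k bases are the reverse complement of the reverse primer's last k bases, so a perfect k-base overlap needs the forward primer's last k bases to equal them.
Comparing (forward last k vs required): k=1: C vs T ✗; k=2: AC vs TT ✗; k=3: TAC vs TTA ✗; k=4: TTAC vs TTAT ✗; k=5: TTTAC vs TTATC ✗; k=6: CTTTAC vs TTATCT ✗; k=7: TCTTTAC vs TTATCTT ✗; k=8: CTCTTTAC vs TTATCTTT ✗.
No overlap length from 1 to 8 is perfect, so the longest perfect 3' overlap is 0.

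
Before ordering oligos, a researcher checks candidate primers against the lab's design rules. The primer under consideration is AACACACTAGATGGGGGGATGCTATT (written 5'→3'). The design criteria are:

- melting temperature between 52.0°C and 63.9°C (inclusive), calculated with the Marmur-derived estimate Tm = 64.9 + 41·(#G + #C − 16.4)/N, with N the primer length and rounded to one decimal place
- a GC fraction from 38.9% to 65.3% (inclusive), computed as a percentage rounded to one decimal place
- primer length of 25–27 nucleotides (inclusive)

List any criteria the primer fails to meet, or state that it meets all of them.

Meets all criteria.

Base counts: A=8, T=6, G=8, C=4 (length 26).
Tm: Tm = 64.9 + 41·(12 − 16.4)/26 = 58.0°C ✓
GC content: GC 12/26 = 46.2% ✓
length: length 26 ✓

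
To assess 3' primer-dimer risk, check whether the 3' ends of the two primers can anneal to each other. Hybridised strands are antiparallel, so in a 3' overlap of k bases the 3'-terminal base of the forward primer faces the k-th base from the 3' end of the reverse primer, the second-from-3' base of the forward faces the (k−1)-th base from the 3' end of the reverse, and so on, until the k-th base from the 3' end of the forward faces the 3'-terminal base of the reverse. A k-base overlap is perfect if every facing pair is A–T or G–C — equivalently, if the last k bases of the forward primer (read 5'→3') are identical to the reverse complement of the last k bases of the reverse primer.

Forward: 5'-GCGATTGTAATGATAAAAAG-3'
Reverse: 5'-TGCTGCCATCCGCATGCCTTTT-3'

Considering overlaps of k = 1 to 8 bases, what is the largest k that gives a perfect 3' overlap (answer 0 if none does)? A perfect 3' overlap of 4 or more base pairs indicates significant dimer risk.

Last 8 bases (5'→3') — forward …ATAAAAAG, reverse …TGCCTTTT.
Reverse complement of the reverse primer's last 8 bases: AAAAGGCA; its first k bases are the reverse complement of the reverse primer's last k bases, so a perfect k-base overlap needs the forward primer's last k bases to equal them.
Comparing (forward last k vs required): k=1: G vs A ✗; k=2: AG vs AA ✗; k=3: AAG vs AAA ✗; k=4: AAAG vs AAAA ✗; k=5: AAAAG vs AAAAG ✓; k=6: AAAAAG vs AAAAGG ✗; k=7: TAAAAAG vs AAAAGGC ✗; k=8: ATAAAAAG vs AAAAGGCA ✗.
Only k = 5 is perfect, so the longest perfect 3' overlap is 5.

Longest perfect overlap: 5 complementary base pairs; significant dimer risk (threshold 4).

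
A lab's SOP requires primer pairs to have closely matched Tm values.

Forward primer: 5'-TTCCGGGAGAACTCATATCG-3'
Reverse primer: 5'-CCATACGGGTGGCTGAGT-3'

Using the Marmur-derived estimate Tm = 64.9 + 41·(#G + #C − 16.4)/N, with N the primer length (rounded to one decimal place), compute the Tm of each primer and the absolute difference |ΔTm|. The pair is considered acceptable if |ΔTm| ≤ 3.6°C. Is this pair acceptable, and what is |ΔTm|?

|ΔTm| = 0.8°C; the pair is acceptable.

Forward: G+C = 10, N = 20 → Tm = 64.9 + 41·(10 − 16.4)/20 = 51.8°C.
Reverse: G+C = 11, N = 18 → Tm = 64.9 + 41·(11 − 16.4)/18 = 52.6°C.
|ΔTm| = |51.8 − 52.6| = 0.8°C, ≤ 3.6°C.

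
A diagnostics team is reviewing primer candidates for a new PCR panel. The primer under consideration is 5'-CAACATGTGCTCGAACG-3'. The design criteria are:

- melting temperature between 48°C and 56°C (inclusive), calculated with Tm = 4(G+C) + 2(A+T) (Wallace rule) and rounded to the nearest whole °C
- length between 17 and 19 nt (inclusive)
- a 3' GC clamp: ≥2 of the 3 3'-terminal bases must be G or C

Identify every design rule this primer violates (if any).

Base counts: A=5, T=3, G=4, C=5 (length 17).
Tm: Tm = 2·8 + 4·9 = 52°C ✓
length: length 17 ✓
GC clamp: 3' end ACG has 2 G/C ✓

Meets all criteria.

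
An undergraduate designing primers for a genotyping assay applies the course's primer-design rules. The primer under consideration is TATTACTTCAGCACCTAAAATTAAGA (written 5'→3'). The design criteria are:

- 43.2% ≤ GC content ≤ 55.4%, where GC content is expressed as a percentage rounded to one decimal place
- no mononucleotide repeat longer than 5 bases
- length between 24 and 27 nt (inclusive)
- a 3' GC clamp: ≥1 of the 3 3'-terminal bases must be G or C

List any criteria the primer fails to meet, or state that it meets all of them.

Base counts: A=11, T=8, G=2, C=5 (length 26).
GC content: GC 7/26 = 26.9%, outside 43.2–55.4% ✗
homopolymer run: longest run = 4 ✓
length: length 26 ✓
GC clamp: 3' end AGA has 1 G/C ✓

Fails: GC content.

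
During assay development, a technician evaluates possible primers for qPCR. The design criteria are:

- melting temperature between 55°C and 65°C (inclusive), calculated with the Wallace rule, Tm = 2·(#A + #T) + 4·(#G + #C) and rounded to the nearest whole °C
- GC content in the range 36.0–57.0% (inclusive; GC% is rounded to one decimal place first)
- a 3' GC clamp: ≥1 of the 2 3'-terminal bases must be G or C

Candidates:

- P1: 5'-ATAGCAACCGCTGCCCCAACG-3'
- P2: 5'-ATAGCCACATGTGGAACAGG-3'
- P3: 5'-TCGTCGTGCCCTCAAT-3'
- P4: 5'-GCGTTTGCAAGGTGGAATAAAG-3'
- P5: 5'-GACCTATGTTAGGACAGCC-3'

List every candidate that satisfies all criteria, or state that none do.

P2, P4 and P5.

P1 (21 nt, A=6 T=2 G=4 C=9): Tm = 2·8 + 4·13 = 68°C, outside 55–65°C ✗; GC 13/21 = 61.9%, outside 36.0–57.0% ✗; 3' end CG has 2 G/C ✓ — fails.
P2 (20 nt, A=7 T=3 G=6 C=4): Tm = 2·10 + 4·10 = 60°C ✓; GC 10/20 = 50.0% ✓; 3' end GG has 2 G/C ✓ — passes.
P3 (16 nt, A=2 T=5 G=3 C=6): Tm = 2·7 + 4·9 = 50°C, outside 55–65°C ✗; GC 9/16 = 56.3% ✓; 3' end AT has 0 G/C, need ≥1 ✗ — fails.
P4 (22 nt, A=7 T=5 G=8 C=2): Tm = 2·12 + 4·10 = 64°C ✓; GC 10/22 = 45.5% ✓; 3' end AG has 1 G/C ✓ — passes.
P5 (19 nt, A=5 T=4 G=5 C=5): Tm = 2·9 + 4·10 = 58°C ✓; GC 10/19 = 52.6% ✓; 3' end CC has 2 G/C ✓ — passes.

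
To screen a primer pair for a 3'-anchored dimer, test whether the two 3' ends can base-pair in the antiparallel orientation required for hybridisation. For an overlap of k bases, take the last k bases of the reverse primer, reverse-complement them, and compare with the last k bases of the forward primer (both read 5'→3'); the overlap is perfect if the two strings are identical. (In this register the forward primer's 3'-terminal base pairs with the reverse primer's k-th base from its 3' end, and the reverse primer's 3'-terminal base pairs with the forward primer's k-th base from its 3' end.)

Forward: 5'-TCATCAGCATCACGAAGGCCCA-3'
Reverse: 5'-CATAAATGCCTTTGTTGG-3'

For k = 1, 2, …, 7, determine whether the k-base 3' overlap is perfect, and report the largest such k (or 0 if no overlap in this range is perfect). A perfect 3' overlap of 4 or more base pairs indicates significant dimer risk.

Longest perfect overlap: 3 complementary base pairs; below the dimer-risk threshold (threshold 4).

Last 7 bases (5'→3') — forward …AGGCCCA, reverse …TTGTTGG.
Reverse complement of the reverse primer's last 7 bases: CCAACAA; its first k bases are the reverse complement of the reverse primer's last k bases, so a perfect k-base overlap needs the forward primer's last k bases to equal them.
Comparing (forward last k vs required): k=1: A vs C ✗; k=2: CA vs CC ✗; k=3: CCA vs CCA ✓; k=4: CCCA vs CCAA ✗; k=5: GCCCA vs CCAAC ✗; k=6: GGCCCA vs CCAACA ✗; k=7: AGGCCCA vs CCAACAA ✗.
Only k = 3 is perfect, so the longest perfect 3' overlap is 3.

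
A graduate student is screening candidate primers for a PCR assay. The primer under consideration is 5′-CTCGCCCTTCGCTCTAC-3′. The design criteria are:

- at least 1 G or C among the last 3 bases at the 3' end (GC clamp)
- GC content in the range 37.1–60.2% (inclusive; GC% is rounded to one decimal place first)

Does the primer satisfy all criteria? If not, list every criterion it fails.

Base counts: A=1, T=5, G=2, C=9 (length 17).
GC clamp: 3' end TAC has 1 G/C ✓
GC content: GC 11/17 = 64.7%, outside 37.1–60.2% ✗

Fails: GC content.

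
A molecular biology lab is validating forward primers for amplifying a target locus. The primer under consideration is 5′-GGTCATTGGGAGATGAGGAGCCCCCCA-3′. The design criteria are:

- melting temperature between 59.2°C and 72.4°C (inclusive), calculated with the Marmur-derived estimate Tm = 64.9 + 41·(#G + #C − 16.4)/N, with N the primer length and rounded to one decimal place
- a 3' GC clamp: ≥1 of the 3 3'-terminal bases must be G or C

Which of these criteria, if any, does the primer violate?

Meets all criteria.

Base counts: A=6, T=4, G=10, C=7 (length 27).
Tm: Tm = 64.9 + 41·(17 − 16.4)/27 = 65.8°C ✓
GC clamp: 3' end CCA has 2 G/C ✓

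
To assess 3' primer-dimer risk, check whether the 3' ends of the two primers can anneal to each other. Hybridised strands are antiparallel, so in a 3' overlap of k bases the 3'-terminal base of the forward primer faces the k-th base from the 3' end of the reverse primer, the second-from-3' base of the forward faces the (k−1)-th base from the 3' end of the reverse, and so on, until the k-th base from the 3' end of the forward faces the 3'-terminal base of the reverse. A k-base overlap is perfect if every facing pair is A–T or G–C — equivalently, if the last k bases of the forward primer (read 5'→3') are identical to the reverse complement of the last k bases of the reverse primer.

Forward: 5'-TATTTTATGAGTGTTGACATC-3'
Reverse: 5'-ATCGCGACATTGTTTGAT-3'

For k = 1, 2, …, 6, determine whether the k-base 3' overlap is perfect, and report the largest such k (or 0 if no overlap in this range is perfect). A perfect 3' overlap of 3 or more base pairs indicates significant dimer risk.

Last 6 bases (5'→3') — forward …GACATC, reverse …TTTGAT.
Reverse complement of the reverse primer's last 6 bases: ATCAAA; its first k bases are the reverse complement of the reverse primer's last k bases, so a perfect k-base overlap needs the forward primer's last k bases to equal them.
Comparing (forward last k vs required): k=1: C vs A ✗; k=2: TC vs AT ✗; k=3: ATC vs ATC ✓; k=4: CATC vs ATCA ✗; k=5: ACATC vs ATCAA ✗; k=6: GACATC vs ATCAAA ✗.
Only k = 3 is perfect, so the longest perfect 3' overlap is 3.

Longest perfect overlap: 3 complementary base pairs; significant dimer risk (threshold 3).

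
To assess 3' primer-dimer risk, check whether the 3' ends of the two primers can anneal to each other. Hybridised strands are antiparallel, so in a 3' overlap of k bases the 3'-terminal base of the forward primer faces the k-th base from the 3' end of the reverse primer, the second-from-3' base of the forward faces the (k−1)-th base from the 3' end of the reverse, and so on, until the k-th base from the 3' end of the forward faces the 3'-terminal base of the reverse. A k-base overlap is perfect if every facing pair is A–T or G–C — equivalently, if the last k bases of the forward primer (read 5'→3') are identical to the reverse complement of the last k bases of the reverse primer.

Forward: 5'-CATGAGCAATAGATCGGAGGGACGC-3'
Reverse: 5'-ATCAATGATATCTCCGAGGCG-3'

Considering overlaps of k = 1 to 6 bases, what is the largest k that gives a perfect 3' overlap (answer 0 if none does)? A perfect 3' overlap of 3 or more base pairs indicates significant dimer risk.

Longest perfect overlap: 3 complementary base pairs; significant dimer risk (threshold 3).

Last 6 bases (5'→3') — forward …GGACGC, reverse …GAGGCG.
Reverse complement of the reverse primer's last 6 bases: CGCCTC; its first k bases are the reverse complement of the reverse primer's last k bases, so a perfect k-base overlap needs the forward primer's last k bases to equal them.
Comparing (forward last k vs required): k=1: C vs C ✓; k=2: GC vs CG ✗; k=3: CGC vs CGC ✓; k=4: ACGC vs CGCC ✗; k=5: GACGC vs CGCCT ✗; k=6: GGACGC vs CGCCTC ✗.
Perfect overlaps at k = 1, 3; the largest is 3.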